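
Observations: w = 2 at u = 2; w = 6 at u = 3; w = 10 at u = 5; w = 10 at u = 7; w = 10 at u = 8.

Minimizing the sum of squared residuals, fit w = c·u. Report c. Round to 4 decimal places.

c = 1.4702

Compute the Gram sums: Σu·u = 151.
For Xᵀw: Σu·w = 222.
Normal equations: [[151]]·[c]ᵀ = [222]ᵀ.
Hence c = 222 / 151 ≈ 1.4702.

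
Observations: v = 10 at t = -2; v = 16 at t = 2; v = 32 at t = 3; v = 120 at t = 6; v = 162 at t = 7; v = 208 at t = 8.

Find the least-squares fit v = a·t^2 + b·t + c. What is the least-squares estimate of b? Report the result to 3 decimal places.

b = 1.465

MᵀM·[a, b, c]ᵀ = Mᵀv reads: 7906·a + 1098·b + 166·c = 25962;  1098·a + 166·b + 24·c = 3626;  166·a + 24·b + 6·c = 548.
Solving the 3×3 system (Gaussian elimination) gives a = 14324/4669, b = 977/667, c = 2782/4669.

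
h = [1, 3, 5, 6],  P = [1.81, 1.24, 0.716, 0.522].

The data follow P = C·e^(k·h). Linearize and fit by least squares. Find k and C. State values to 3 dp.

k = -0.249, C = 2.435

Linearized form: ln P = k·h + ln C. From the 4 transformed points,
Σh = 15.0000, Σ(h)² = 71.0000, Σln P = -0.1757, Σh·ln P = -4.3322.
Equations: 71.0000·k + 15.0000·ln C = -4.3322;  15.0000·k + 4·ln C = -0.1757.
Δ = 71.0000·4 − (15.0000)² = 59.0000; k = (-4.3322·4 − 15.0000·-0.1757)/59.0000 = -0.24904, ln C = (71.0000·-0.1757 − 15.0000·-4.3322)/59.0000 = 0.88995, so C = exp(0.88995) = 2.43501.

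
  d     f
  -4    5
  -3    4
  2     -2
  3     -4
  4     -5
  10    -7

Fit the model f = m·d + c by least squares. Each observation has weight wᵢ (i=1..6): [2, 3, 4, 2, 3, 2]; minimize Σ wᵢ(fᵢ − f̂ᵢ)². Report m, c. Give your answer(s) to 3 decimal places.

Setting ∂/∂m … = 0 gives: 341·m + 29·c = -316;  29·m + 16·c = -23.
(Σwᵢ·d·d = 341, Σwᵢ·d = 29, Σwᵢ·1 = 16, Σwᵢ·d·f = -316, Σwᵢ·f = -23.)
Eliminating c: 16·(row 1) − 29·(row 2) gives 4615·m = 16·(-316) − 29·(-23) = -4389, so m = -4389/4615.
Then c = ((-23) − 29·(-4389/4615))/16 = 1321/4615.

m = -0.951, c = 0.286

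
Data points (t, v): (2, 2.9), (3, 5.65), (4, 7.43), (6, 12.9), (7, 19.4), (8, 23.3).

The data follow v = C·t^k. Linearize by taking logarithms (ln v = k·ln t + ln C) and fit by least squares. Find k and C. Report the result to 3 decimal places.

Let Y = ln v. Fitting Y = k·ln t + ln C by least squares:
Σln t = 8.9952, Σ(ln t)² = 14.9303, Σln v = 13.4728, Σln t·ln v = 22.3198.
Equations: 14.9303·k + 8.9952·ln C = 22.3198;  8.9952·k + 6·ln C = 13.4728.
Solving (det = 8.6686): k = 1.46832, ln C = 0.04418, so C = exp(0.04418) = 1.04517.

k = 1.468, C = 1.045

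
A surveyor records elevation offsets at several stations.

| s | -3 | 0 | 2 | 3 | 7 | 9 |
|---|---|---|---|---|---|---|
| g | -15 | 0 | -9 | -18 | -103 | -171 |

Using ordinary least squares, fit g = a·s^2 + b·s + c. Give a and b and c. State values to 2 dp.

AᵀA·[a, b, c]ᵀ = Aᵀg reads: 9140·a + 1080·b + 152·c = -19231;  1080·a + 152·b + 18·c = -2287;  152·a + 18·b + 6·c = -316.
(Σs^2·s^2 = 9140, Σs^2·s = 1080, Σs^2 = 152, Σs·s = 152, Σs = 18, Σ1 = 6, Σs^2·g = -19231, Σs·g = -2287, Σg = -316.)
Inverting the 3×3 Gram matrix, [a, b, c]ᵀ = [-36079/17588, -5291/8794, 9723/8794]ᵀ.

a = -2.05, b = -0.60, c = 1.11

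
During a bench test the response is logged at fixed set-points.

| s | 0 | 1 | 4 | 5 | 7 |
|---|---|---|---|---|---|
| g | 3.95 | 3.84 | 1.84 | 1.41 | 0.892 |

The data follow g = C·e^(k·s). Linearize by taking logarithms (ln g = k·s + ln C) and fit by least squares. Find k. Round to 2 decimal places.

Let Y = ln g. Fitting Y = k·s + ln C by least squares:
Σs = 17.0000, Σ(s)² = 91.0000, Σln g = 3.5583, Σs·ln g = 4.7025.
Equations: 91.0000·k + 17.0000·ln C = 4.7025;  17.0000·k + 5·ln C = 3.5583.
Δ = 91.0000·5 − (17.0000)² = 166.0000; k = (4.7025·5 − 17.0000·3.5583)/166.0000 = -0.22276, ln C = (91.0000·3.5583 − 17.0000·4.7025)/166.0000 = 1.46903.

k = -0.22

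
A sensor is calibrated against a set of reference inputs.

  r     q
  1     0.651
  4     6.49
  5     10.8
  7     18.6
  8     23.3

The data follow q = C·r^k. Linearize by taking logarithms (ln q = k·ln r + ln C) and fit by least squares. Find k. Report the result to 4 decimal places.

Let Y = ln q. Fitting Y = k·ln r + ln C by least squares:
XᵀX = [[12.6227, 7.0211]; [7.0211, 5]], rhs = [18.6577, 9.8922]ᵀ  (here Σln r = 7.0211, Σ(ln r)² = 12.6227, Σln q = 9.8922, Σln r·ln q = 18.6577).
Solving (det = 13.8181): k = 1.72489, ln C = -0.44368.

k = 1.7249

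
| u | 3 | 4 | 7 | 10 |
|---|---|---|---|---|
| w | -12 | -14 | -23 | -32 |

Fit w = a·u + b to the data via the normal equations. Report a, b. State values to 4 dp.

Entries of MᵀM: Σu·u = 174, Σu = 24, Σ1 = 4.
And Σu·w = -573, Σw = -81.
So MᵀM·[a, b]ᵀ = Mᵀw: [[174, 24]; [24, 4]]·[a, b]ᵀ = [-573, -81]ᵀ.
Eliminating b: 4·(row 1) − 24·(row 2) gives 120·a = 4·(-573) − 24·(-81) = -348, so a = -29/10.
Then b = ((-81) − 24·(-29/10))/4 = -57/20.

a = -2.9000, b = -2.8500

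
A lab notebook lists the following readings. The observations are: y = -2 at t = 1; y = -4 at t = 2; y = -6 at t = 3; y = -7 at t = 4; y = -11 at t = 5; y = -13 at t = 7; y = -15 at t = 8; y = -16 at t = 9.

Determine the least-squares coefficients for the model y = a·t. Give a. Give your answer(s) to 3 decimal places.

a = -1.871

XᵀX·[a]ᵀ = Xᵀy reads: 249·a = -466.
(Σt·t = 249, Σt·y = -466.)
a = (-466)/249 = -1.87149.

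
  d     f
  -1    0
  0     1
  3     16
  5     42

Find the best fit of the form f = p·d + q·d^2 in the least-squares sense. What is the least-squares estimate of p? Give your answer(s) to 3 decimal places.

The normal system XᵀX·[p, q]ᵀ = Xᵀf is [[35, 151]; [151, 707]]·[p, q]ᵀ = [258, 1194]ᵀ.
Eliminating q: 707·(row 1) − 151·(row 2) gives 1944·p = 707·258 − 151·1194 = 2112, so p = 88/81.
Then q = (1194 − 151·(88/81))/707 = 118/81.

p = 1.086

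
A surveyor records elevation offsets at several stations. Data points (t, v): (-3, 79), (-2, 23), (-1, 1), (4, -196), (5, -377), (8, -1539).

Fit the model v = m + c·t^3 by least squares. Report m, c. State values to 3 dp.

The normal equations are: 6·m + 665·c = -2009;  665·m + 282659·c = -849955.
(Σ1 = 6, Σt^3 = 665, Σt^3·t^3 = 282659, Σv = -2009, Σt^3·v = -849955.)
Determinant 6·282659 − 665² = 1253729.
m = ((-2009)·282659 − 665·(-849955))/1253729 = -2641856/1253729; c = (6·(-849955) − 665·(-2009))/1253729 = -3763745/1253729.

m = -2.107, c = -3.002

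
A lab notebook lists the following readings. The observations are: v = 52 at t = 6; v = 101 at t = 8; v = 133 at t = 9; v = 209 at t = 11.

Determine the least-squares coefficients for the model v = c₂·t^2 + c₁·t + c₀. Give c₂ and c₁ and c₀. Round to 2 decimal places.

Sums needed: Σt^2·t^2 = 26594, Σt^2·t = 2788, Σt^2 = 302, Σt·t = 302, Σt = 34, Σ1 = 4.
And Σt^2·v = 44398, Σt·v = 4616, Σv = 495.
AᵀA·[c₂, c₁, c₀]ᵀ = Aᵀv becomes [[26594, 2788, 302]; [2788, 302, 34]; [302, 34, 4]]·[c₂, c₁, c₀]ᵀ = [44398, 4616, 495]ᵀ.
Solving the 3×3 system (Gaussian elimination) gives c₂ = 9/4, c₁ = -355/52, c₀ = 619/52.

c₂ = 2.25, c₁ = -6.83, c₀ = 11.90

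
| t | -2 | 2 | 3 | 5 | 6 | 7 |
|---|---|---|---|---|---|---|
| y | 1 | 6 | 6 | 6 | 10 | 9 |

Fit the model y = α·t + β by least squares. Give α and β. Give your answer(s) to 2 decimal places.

Setting ∂/∂α … = 0 gives: 127·α + 21·β = 181;  21·α + 6·β = 38.
(Σt·t = 127, Σt = 21, Σ1 = 6, Σt·y = 181, Σy = 38.)
Δ = 127·6 − 21² = 321.
α = (181·6 − 21·38)/321 = 96/107; β = (127·38 − 21·181)/321 = 1025/321.

α = 0.90, β = 3.19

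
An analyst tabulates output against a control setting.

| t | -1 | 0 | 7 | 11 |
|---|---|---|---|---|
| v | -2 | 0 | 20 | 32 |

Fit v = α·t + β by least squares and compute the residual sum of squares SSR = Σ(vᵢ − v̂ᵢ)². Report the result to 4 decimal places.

The normal system MᵀM·[α, β]ᵀ = Mᵀv is [[171, 17]; [17, 4]]·[α, β]ᵀ = [494, 50]ᵀ.
Eliminating β: 4·(row 1) − 17·(row 2) gives 395·α = 4·494 − 17·50 = 1126, so α = 1126/395.
Then β = (50 − 17·(1126/395))/4 = 152/395.
Residuals: 184/395, -152/395, -134/395, 102/395; SSR = 216/395.

SSR = 0.5468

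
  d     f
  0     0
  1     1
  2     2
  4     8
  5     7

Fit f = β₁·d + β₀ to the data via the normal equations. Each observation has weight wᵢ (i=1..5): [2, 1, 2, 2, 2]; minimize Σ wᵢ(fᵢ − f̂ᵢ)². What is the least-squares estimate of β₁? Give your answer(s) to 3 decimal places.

β₁ = 1.662

Entries of XᵀWX: Σwᵢ·d·d = 91, Σwᵢ·d = 23, Σwᵢ·1 = 9.
And Σwᵢ·d·f = 143, Σwᵢ·f = 35.
det = 91·9 − 23² = 290.
β₁ = (143·9 − 23·35)/290 = 241/145; β₀ = (91·35 − 23·143)/290 = -52/145.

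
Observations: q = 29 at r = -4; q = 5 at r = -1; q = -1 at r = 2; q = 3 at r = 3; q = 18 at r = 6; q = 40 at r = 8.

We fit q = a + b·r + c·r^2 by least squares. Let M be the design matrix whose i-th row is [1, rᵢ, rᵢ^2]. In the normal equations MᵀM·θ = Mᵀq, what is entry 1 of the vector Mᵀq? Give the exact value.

94

Entry 1 ↔ basis 1, so (Mᵀq)_{1} = Σᵢ qᵢ = (1)·(29) + (1)·(5) + (1)·(-1) + (1)·(3) + (1)·(18) + (1)·(40) = 94.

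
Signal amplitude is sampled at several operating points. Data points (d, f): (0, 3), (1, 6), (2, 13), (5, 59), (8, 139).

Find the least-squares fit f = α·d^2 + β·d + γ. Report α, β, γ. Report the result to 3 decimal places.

α = 1.955, β = 1.402, γ = 2.753

Forming MᵀM = [[4738, 646, 94]; [646, 94, 16]; [94, 16, 5]] and Mᵀf = [10429, 1439, 220]ᵀ gives MᵀM·[α, β, γ]ᵀ = Mᵀf.
Solving the 3×3 system (Gaussian elimination) gives α = 19523/9984, β = 13993/9984, γ = 4581/1664.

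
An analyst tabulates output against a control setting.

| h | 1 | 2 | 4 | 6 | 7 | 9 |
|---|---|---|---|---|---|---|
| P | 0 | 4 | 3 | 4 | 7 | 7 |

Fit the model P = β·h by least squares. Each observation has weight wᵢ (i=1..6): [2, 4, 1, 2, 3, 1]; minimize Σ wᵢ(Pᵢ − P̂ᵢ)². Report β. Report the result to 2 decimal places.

β = 0.90

Normal-equation sums: Σwᵢ·h·h = 334.
Moment sums: Σwᵢ·h·P = 302.
Normal equations: [[334]]·[β]ᵀ = [302]ᵀ.
Hence β = 302 / 334 ≈ 0.904192.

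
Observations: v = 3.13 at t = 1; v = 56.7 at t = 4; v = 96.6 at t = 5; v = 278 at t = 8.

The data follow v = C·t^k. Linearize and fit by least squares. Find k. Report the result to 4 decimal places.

With ln vᵢ as the transformed response and ln tᵢ as the regressor:
Σln t = 5.0752, Σ(ln t)² = 8.8362, Σln v = 15.3770, Σln t·ln v = 24.6559.
Normal system: [[8.8362, 5.0752]; [5.0752, 4]]·[k, ln C]ᵀ = [24.6559, 15.3770]ᵀ.
Δ = 8.8362·4 − (5.0752)² = 9.5873; k = (24.6559·4 − 5.0752·15.3770)/9.5873 = 2.14686, ln C = (8.8362·15.3770 − 5.0752·24.6559)/9.5873 = 1.12033.

k = 2.1469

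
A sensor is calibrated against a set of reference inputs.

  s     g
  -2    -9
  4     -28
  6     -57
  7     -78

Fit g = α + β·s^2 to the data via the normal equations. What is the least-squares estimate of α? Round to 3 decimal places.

Entries of MᵀM: Σ1 = 4, Σs^2 = 105, Σs^2·s^2 = 3969.
For Mᵀg: Σg = -172, Σs^2·g = -6358.
So MᵀM·[α, β]ᵀ = Mᵀg: [[4, 105]; [105, 3969]]·[α, β]ᵀ = [-172, -6358]ᵀ.
Eliminating β: 3969·(row 1) − 105·(row 2) gives 4851·α = 3969·(-172) − 105·(-6358) = -15078, so α = -718/231.
Then β = ((-6358) − 105·(-718/231))/3969 = -7372/4851.

α = -3.108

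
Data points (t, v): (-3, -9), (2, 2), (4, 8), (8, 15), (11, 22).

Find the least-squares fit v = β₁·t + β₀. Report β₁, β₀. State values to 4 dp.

The normal equations are: 214·β₁ + 22·β₀ = 425;  22·β₁ + 5·β₀ = 38.
(Σt·t = 214, Σt = 22, Σ1 = 5, Σt·v = 425, Σv = 38.)
det = 214·5 − 22² = 586.
β₁ = (425·5 − 22·38)/586 = 1289/586; β₀ = (214·38 − 22·425)/586 = -609/293.

β₁ = 2.1997, β₀ = -2.0785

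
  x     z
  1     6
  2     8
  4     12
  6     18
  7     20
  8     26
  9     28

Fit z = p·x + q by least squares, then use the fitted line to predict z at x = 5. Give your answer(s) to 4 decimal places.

From the data, Σx·x = 251, Σx = 37, Σ1 = 7.
Moment sums: Σx·z = 778, Σz = 118.
Normal equations: [[251, 37]; [37, 7]]·[p, q]ᵀ = [778, 118]ᵀ.
Eliminating q: 7·(row 1) − 37·(row 2) gives 388·p = 7·778 − 37·118 = 1080, so p = 270/97.
Then q = (118 − 37·(270/97))/7 = 208/97.
At x = 5: ẑ = (270/97)·(5) + (208/97)·(1) = 1558/97.

ẑ = 16.0619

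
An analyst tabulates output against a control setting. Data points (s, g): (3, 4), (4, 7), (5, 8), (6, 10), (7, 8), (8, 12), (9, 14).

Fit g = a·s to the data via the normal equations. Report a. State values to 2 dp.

AᵀA·[a]ᵀ = Aᵀg reads: 280·a = 418.
Hence a = 418 / 280 ≈ 1.49286.

a = 1.49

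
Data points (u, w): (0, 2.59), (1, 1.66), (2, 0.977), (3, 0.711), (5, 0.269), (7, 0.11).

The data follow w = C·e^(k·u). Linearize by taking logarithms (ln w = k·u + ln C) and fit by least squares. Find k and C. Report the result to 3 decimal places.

k = -0.450, C = 2.575

Linearized form: ln w = k·u + ln C. From the 6 transformed points,
XᵀX = [[88.0000, 18.0000]; [18.0000, 6]], rhs = [-22.5791, -2.4262]ᵀ  (here Σu = 18.0000, Σ(u)² = 88.0000, Σln w = -2.4262, Σu·ln w = -22.5791).
Solving (det = 204.0000): k = -0.45002, ln C = 0.94568, so C = exp(0.94568) = 2.57457.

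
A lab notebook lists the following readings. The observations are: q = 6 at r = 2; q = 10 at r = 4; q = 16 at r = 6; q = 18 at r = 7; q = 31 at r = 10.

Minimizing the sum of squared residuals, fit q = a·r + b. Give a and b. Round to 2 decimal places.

a = 3.10, b = -1.80

Normal-equation sums: Σr·r = 205, Σr = 29, Σ1 = 5.
Moment sums: Σr·q = 584, Σq = 81.
Normal equations: [[205, 29]; [29, 5]]·[a, b]ᵀ = [584, 81]ᵀ.
det = 205·5 − 29² = 184.
a = (584·5 − 29·81)/184 = 571/184; b = (205·81 − 29·584)/184 = -331/184.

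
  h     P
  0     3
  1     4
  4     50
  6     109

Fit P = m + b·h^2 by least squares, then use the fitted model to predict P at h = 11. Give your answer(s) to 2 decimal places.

P̂ = 361.74

Forming XᵀX = [[4, 53]; [53, 1553]] and XᵀP = [166, 4728]ᵀ gives XᵀX·[m, b]ᵀ = XᵀP.
det = 4·1553 − 53² = 3403.
m = (166·1553 − 53·4728)/3403 = 7214/3403; b = (4·4728 − 53·166)/3403 = 10114/3403.
At h = 11: P̂ = (7214/3403)·(1) + (10114/3403)·(121) = 1231008/3403.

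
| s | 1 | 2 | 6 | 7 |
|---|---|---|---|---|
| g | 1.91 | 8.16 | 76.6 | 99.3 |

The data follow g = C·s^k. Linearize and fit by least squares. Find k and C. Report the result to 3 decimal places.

k = 2.037, C = 1.942

Linearized form: ln g = k·ln s + ln C. From the 4 transformed points,
Σln s = 4.4308, Σ(ln s)² = 7.4774, Σln g = 11.6831, Σln s·ln g = 18.1764.
Equations: 7.4774·k + 4.4308·ln C = 18.1764;  4.4308·k + 4·ln C = 11.6831.
Slope k = (n·Σln s·ln g − Σln s·Σln g)/(n·Σ(ln s)² − (Σln s)²) = (4·18.1764 − 4.4308·11.6831)/10.2775 = 2.03744; ln C = (Σln g − k·Σln s)/n = 0.66389, so C = exp(0.66389) = 1.94233.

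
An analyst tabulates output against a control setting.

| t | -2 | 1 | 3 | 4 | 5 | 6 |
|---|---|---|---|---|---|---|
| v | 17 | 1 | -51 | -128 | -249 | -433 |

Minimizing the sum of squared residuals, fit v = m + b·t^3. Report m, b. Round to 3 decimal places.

The normal equations are: 6·m + 425·b = -843;  425·m + 67171·b = -134357.
(Σ1 = 6, Σt^3 = 425, Σt^3·t^3 = 67171, Σv = -843, Σt^3·v = -134357.)
det = 6·67171 − 425² = 222401.
m = ((-843)·67171 − 425·(-134357))/222401 = 476572/222401; b = (6·(-134357) − 425·(-843))/222401 = -447867/222401.

m = 2.143, b = -2.014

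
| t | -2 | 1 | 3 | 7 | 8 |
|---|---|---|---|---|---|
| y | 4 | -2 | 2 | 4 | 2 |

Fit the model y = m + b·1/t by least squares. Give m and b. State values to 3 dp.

From the data, Σ1 = 5, Σ1/t = 185/168, Σ1/t·1/t = 39433/28224.
And Σy = 10, Σ1/t·y = -211/84.
So AᵀA·[m, b]ᵀ = Aᵀy: [[5, 185/168]; [185/168, 39433/28224]]·[m, b]ᵀ = [10, -211/84]ᵀ.
det = 5·(39433/28224) − (185/168)² = 40735/7056.
m = (10·(39433/28224) − (185/168)·(-211/84))/(40735/7056) = 23620/8147; b = (5·(-211/84) − (185/168)·10)/(40735/7056) = -33264/8147.

m = 2.899, b = -4.083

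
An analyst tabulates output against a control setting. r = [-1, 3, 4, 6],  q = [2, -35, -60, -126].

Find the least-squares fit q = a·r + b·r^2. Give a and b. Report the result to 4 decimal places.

MᵀM·[a, b]ᵀ = Mᵀq reads: 62·a + 306·b = -1103;  306·a + 1634·b = -5809.
(Σr·r = 62, Σr·r^2 = 306, Σr^2·r^2 = 1634, Σr·q = -1103, Σr^2·q = -5809.)
Determinant 62·1634 − 306² = 7672.
a = ((-1103)·1634 − 306·(-5809))/7672 = -6187/1918; b = (62·(-5809) − 306·(-1103))/7672 = -2830/959.

a = -3.2258, b = -2.9510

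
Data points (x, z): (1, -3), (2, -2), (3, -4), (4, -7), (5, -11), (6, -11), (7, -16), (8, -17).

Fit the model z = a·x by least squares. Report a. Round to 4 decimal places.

Entries of MᵀM: Σx·x = 204.
And Σx·z = -416.
So MᵀM·[a]ᵀ = Mᵀz: [[204]]·[a]ᵀ = [-416]ᵀ.
a = (-416)/204 = -2.03922.

a = -2.0392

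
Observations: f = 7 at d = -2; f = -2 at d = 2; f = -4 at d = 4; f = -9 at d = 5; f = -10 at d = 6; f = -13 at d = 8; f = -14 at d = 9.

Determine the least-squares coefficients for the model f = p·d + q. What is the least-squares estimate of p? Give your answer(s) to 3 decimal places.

p = -1.951

AᵀA·[p, q]ᵀ = Aᵀf reads: 230·p + 32·q = -369;  32·p + 7·q = -45.
(Σd·d = 230, Σd = 32, Σ1 = 7, Σd·f = -369, Σf = -45.)
Δ = 230·7 − 32² = 586.
p = ((-369)·7 − 32·(-45))/586 = -1143/586; q = (230·(-45) − 32·(-369))/586 = 729/293.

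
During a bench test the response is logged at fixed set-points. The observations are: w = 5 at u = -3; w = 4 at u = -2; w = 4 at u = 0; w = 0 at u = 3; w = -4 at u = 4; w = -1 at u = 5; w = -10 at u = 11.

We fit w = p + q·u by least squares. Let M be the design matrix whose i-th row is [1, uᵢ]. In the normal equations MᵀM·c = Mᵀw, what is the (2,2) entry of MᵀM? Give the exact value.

Row 2 ↔ basis u, column 2 ↔ basis u, so (MᵀM)_{2,2} = Σᵢ (u)·(u) = (-3)·(-3) + (-2)·(-2) + (0)·(0) + (3)·(3) + (4)·(4) + (5)·(5) + (11)·(11) = 184.

184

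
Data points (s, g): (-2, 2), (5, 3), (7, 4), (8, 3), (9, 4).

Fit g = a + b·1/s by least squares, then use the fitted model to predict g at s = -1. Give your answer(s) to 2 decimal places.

Normal-equation sums: Σ1 = 5, Σ1/s = 199/2520, Σ1/s·1/s = 2148841/6350400.
Moment sums: Σg = 16, Σ1/s·g = 2497/2520.
Determinant 5·(2148841/6350400) − (199/2520)² = 2676151/1587600.
a = (16·(2148841/6350400) − (199/2520)·(2497/2520))/(2676151/1587600) = 33884553/10704604; b = (5·(2497/2520) − (199/2520)·16)/(2676151/1587600) = 5859630/2676151.
At s = -1: ĝ = (33884553/10704604)·(1) + (5859630/2676151)·(-1) = 10446033/10704604.

ĝ = 0.98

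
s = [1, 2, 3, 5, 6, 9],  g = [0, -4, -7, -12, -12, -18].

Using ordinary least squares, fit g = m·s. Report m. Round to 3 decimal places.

m = -2.071

Compute the Gram sums: Σs·s = 156.
And Σs·g = -323.
MᵀM·[m]ᵀ = Mᵀg becomes [[156]]·[m]ᵀ = [-323]ᵀ.
Hence m = -323 / 156 ≈ -2.07051.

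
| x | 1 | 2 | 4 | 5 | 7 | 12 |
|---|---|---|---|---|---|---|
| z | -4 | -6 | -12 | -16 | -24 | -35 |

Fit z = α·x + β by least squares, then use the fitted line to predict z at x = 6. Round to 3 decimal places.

ẑ = -18.607

The normal system MᵀM·[α, β]ᵀ = Mᵀz is [[239, 31]; [31, 6]]·[α, β]ᵀ = [-732, -97]ᵀ.
Δ = 239·6 − 31² = 473.
α = ((-732)·6 − 31·(-97))/473 = -1385/473; β = (239·(-97) − 31·(-732))/473 = -491/473.
At x = 6: ẑ = (-1385/473)·(6) + (-491/473)·(1) = -8801/473.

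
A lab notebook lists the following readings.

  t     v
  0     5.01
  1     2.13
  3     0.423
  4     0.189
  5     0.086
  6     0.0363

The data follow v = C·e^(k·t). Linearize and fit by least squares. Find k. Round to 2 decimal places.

Let Y = ln v. Fitting Y = k·t + ln C by least squares:
Σt = 19.0000, Σ(t)² = 87.0000, Σln v = -5.9282, Σt·ln v = -40.6517.
Equations: 87.0000·k + 19.0000·ln C = -40.6517;  19.0000·k + 6·ln C = -5.9282.
Solving (det = 161.0000): k = -0.81537, ln C = 1.59398.

k = -0.82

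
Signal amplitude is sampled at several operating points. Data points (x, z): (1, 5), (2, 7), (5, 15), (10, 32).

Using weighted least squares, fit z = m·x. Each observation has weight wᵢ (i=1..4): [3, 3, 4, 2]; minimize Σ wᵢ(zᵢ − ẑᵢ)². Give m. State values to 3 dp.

m = 3.165

With design matrix A, AᵀWA = [[315]] and AᵀWz = [997]ᵀ.
m = 997/315 = 3.16508.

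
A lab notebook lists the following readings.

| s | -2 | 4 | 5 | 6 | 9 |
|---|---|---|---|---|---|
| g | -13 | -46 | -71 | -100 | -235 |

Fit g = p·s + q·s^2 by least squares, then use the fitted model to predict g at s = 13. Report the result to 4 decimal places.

The normal system XᵀX·[p, q]ᵀ = Xᵀg is [[162, 1126]; [1126, 8754]]·[p, q]ᵀ = [-3228, -25198]ᵀ.
Determinant 162·8754 − 1126² = 150272.
p = ((-3228)·8754 − 1126·(-25198))/150272 = 28759/37568; q = (162·(-25198) − 1126·(-3228))/150272 = -111837/37568.
At s = 13: ĝ = (28759/37568)·(13) + (-111837/37568)·(169) = -9263293/18784.

ĝ = -493.1481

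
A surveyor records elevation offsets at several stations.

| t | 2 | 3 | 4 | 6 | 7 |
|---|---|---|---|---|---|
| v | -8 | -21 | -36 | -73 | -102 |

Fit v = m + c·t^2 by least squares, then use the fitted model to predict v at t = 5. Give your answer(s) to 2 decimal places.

v̂ = -52.47

Sums needed: Σ1 = 5, Σt^2 = 114, Σt^2·t^2 = 4050.
For Aᵀv: Σv = -240, Σt^2·v = -8423.
So AᵀA·[m, c]ᵀ = Aᵀv: [[5, 114]; [114, 4050]]·[m, c]ᵀ = [-240, -8423]ᵀ.
Determinant 5·4050 − 114² = 7254.
m = ((-240)·4050 − 114·(-8423))/7254 = -151/93; c = (5·(-8423) − 114·(-240))/7254 = -1135/558.
At t = 5: v̂ = (-151/93)·(1) + (-1135/558)·(25) = -29281/558.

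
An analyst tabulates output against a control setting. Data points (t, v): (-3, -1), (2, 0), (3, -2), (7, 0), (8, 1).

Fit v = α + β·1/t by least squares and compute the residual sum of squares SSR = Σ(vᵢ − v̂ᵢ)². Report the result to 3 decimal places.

From the data, Σ1 = 5, Σ1/t = 43/56, Σ1/t·1/t = 14345/28224.
For Aᵀv: Σv = -2, Σ1/t·v = -5/24.
Eliminating β: (14345/28224)·(row 1) − (43/56)·(row 2) gives (13771/7056)·α = (14345/28224)·(-2) − (43/56)·(-5/24) = -24175/28224, so α = -24175/55084.
Then β = ((-5/24) − (43/56)·(-24175/55084))/(14345/28224) = 3486/13771.
Residuals: -26261/55084, 17203/55084, -90641/55084, 22183/55084, 19379/13771; SSR = 285059/55084.

SSR = 5.175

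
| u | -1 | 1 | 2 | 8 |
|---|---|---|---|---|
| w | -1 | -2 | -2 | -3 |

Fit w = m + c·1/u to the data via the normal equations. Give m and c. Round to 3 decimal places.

Setting ∂/∂m … = 0 gives: 4·m + (5/8)·c = -8;  (5/8)·m + (145/64)·c = -19/8.
Eliminating c: (145/64)·(row 1) − (5/8)·(row 2) gives (555/64)·m = (145/64)·(-8) − (5/8)·(-19/8) = -1065/64, so m = -71/37.
Then c = ((-19/8) − (5/8)·(-71/37))/(145/64) = -96/185.

m = -1.919, c = -0.519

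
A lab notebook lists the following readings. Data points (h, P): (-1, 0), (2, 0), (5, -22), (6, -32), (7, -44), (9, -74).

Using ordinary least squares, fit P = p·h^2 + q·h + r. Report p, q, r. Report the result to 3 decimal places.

p = -0.972, q = 0.273, r = 1.810

XᵀX·[p, q, r]ᵀ = XᵀP reads: 10900·p + 1420·q + 196·r = -9852;  1420·p + 196·q + 28·r = -1276;  196·p + 28·q + 6·r = -172.
(Σh^2·h^2 = 10900, Σh^2·h = 1420, Σh^2 = 196, Σh·h = 196, Σh = 28, Σ1 = 6, Σh^2·P = -9852, Σh·P = -1276, ΣP = -172.)
Solving the 3×3 system (Gaussian elimination) gives p = -3505/3606, q = 985/3606, r = 1088/601.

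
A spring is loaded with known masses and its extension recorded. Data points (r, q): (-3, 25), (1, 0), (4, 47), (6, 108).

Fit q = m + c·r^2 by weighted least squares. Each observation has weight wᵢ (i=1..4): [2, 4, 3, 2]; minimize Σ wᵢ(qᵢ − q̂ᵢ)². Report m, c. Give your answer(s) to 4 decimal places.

m = -2.8655, c = 3.0882

Entries of MᵀWM: Σwᵢ·1 = 11, Σwᵢ·r^2 = 142, Σwᵢ·r^2·r^2 = 3526.
Moment sums: Σwᵢ·q = 407, Σwᵢ·r^2·q = 10482.
Normal equations: [[11, 142]; [142, 3526]]·[m, c]ᵀ = [407, 10482]ᵀ.
Δ = 11·3526 − 142² = 18622.
m = (407·3526 − 142·10482)/18622 = -26681/9311; c = (11·10482 − 142·407)/18622 = 28754/9311.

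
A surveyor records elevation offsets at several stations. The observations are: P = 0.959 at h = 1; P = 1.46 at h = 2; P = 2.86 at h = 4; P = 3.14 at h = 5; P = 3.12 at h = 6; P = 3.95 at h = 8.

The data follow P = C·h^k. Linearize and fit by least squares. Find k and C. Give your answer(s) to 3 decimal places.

Let Y = ln P. Fitting Y = k·ln h + ln C by least squares:
Σln h = 7.5601, Σ(ln h)² = 12.5270, Σln P = 5.0432, Σln h·ln P = 8.4559.
Equations: 12.5270·k + 7.5601·ln C = 8.4559;  7.5601·k + 6·ln C = 5.0432.
Δ = 12.5270·6 − (7.5601)² = 18.0074; k = (8.4559·6 − 7.5601·5.0432)/18.0074 = 0.70019, ln C = (12.5270·5.0432 − 7.5601·8.4559)/18.0074 = -0.04173, so C = exp(-0.04173) = 0.95913.

k = 0.700, C = 0.959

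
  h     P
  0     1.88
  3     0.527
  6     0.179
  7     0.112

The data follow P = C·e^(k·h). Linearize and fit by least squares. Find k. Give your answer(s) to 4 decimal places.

Let Y = ln P. Fitting Y = k·h + ln C by least squares:
Σh = 16.0000, Σ(h)² = 94.0000, Σln P = -3.9189, Σh·ln P = -27.5687.
Equations: 94.0000·k + 16.0000·ln C = -27.5687;  16.0000·k + 4·ln C = -3.9189.
Solving (det = 120.0000): k = -0.39643, ln C = 0.60601.

k = -0.3964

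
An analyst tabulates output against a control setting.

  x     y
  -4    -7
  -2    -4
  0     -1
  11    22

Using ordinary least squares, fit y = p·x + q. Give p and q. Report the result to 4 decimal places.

p = 1.9703, q = 0.0371

Entries of AᵀA: Σx·x = 141, Σx = 5, Σ1 = 4.
For Aᵀy: Σx·y = 278, Σy = 10.
Normal equations: [[141, 5]; [5, 4]]·[p, q]ᵀ = [278, 10]ᵀ.
Δ = 141·4 − 5² = 539.
p = (278·4 − 5·10)/539 = 1062/539; q = (141·10 − 5·278)/539 = 20/539.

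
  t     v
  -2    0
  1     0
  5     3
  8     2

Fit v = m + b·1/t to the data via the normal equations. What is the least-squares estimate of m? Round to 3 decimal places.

m = 1.283

Sums needed: Σ1 = 4, Σ1/t = 33/40, Σ1/t·1/t = 2089/1600.
For Xᵀv: Σv = 5, Σ1/t·v = 17/20.
So XᵀX·[m, b]ᵀ = Xᵀv: [[4, 33/40]; [33/40, 2089/1600]]·[m, b]ᵀ = [5, 17/20]ᵀ.
Eliminating b: (2089/1600)·(row 1) − (33/40)·(row 2) gives (7267/1600)·m = (2089/1600)·5 − (33/40)·(17/20) = 9323/1600, so m = 9323/7267.
Then b = ((17/20) − (33/40)·(9323/7267))/(2089/1600) = -1160/7267.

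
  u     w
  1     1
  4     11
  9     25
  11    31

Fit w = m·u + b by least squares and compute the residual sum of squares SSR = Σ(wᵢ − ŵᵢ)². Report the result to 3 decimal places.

SSR = 0.669

From the data, Σu·u = 219, Σu = 25, Σ1 = 4.
For Xᵀw: Σu·w = 611, Σw = 68.
XᵀX·[m, b]ᵀ = Xᵀw becomes [[219, 25]; [25, 4]]·[m, b]ᵀ = [611, 68]ᵀ.
det = 219·4 − 25² = 251.
m = (611·4 − 25·68)/251 = 744/251; b = (219·68 − 25·611)/251 = -383/251.
Residuals: -110/251, 168/251, -38/251, -20/251; SSR = 168/251.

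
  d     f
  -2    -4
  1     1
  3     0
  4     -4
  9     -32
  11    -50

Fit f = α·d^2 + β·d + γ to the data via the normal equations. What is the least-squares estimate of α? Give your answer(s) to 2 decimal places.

α = -0.52

Entries of MᵀM: Σd^2·d^2 = 21556, Σd^2·d = 2144, Σd^2 = 232, Σd·d = 232, Σd = 26, Σ1 = 6.
For Mᵀf: Σd^2·f = -8721, Σd·f = -845, Σf = -89.
Normal equations: [[21556, 2144, 232]; [2144, 232, 26]; [232, 26, 6]]·[α, β, γ]ᵀ = [-8721, -845, -89]ᵀ.
Solving the 3×3 system (Gaussian elimination) gives α = -160519/307932, β = 86594/76983, γ = 23019/51322.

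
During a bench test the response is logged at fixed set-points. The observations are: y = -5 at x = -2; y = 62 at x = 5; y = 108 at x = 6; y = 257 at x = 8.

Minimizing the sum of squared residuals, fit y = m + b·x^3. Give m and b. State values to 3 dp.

Compute the Gram sums: Σ1 = 4, Σx^3 = 845, Σx^3·x^3 = 324489.
For Aᵀy: Σy = 422, Σx^3·y = 162702.
AᵀA·[m, b]ᵀ = Aᵀy becomes [[4, 845]; [845, 324489]]·[m, b]ᵀ = [422, 162702]ᵀ.
Eliminating b: 324489·(row 1) − 845·(row 2) gives 583931·m = 324489·422 − 845·162702 = -548832, so m = -548832/583931.
Then b = (162702 − 845·(-548832/583931))/324489 = 294218/583931.

m = -0.940, b = 0.504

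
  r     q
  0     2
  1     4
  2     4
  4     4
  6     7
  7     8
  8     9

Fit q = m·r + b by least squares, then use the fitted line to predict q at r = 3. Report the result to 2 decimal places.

MᵀM·[m, b]ᵀ = Mᵀq reads: 170·m + 28·b = 198;  28·m + 7·b = 38.
det = 170·7 − 28² = 406.
m = (198·7 − 28·38)/406 = 23/29; b = (170·38 − 28·198)/406 = 458/203.
At r = 3: q̂ = (23/29)·(3) + (458/203)·(1) = 941/203.

q̂ = 4.64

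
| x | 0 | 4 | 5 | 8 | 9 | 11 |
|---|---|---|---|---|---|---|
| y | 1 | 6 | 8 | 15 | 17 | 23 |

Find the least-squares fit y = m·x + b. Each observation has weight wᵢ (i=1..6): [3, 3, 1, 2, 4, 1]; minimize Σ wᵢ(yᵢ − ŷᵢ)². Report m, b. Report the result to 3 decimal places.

m = 1.905, b = -0.174

Setting ∂/∂m … = 0 gives: 646·m + 80·b = 1217;  80·m + 14·b = 150.
Eliminating b: 14·(row 1) − 80·(row 2) gives 2644·m = 14·1217 − 80·150 = 5038, so m = 2519/1322.
Then b = (150 − 80·(2519/1322))/14 = -115/661.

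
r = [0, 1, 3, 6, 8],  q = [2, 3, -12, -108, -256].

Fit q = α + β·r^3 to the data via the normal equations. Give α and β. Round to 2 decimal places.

MᵀM·[α, β]ᵀ = Mᵀq reads: 5·α + 756·β = -371;  756·α + 309530·β = -154721.
Δ = 5·309530 − 756² = 976114.
α = ((-371)·309530 − 756·(-154721))/976114 = 1066723/488057; β = (5·(-154721) − 756·(-371))/976114 = -493129/976114.

α = 2.19, β = -0.51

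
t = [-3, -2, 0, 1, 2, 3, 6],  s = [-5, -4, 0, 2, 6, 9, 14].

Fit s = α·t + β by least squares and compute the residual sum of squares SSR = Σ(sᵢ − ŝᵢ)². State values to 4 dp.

SSR = 5.3571

Entries of MᵀM: Σt·t = 63, Σt = 7, Σ1 = 7.
Moment sums: Σt·s = 148, Σs = 22.
Normal equations: [[63, 7]; [7, 7]]·[α, β]ᵀ = [148, 22]ᵀ.
Determinant 63·7 − 7² = 392.
α = (148·7 − 7·22)/392 = 9/4; β = (63·22 − 7·148)/392 = 25/28.
Residuals: 6/7, -11/28, -25/28, -8/7, 17/28, 19/14, -11/28; SSR = 75/14.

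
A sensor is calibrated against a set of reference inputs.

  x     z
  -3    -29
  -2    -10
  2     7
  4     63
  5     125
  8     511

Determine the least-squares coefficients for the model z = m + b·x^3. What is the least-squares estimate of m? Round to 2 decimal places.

The normal system AᵀA·[m, b]ᵀ = Aᵀz is [[6, 674]; [674, 282722]]·[m, b]ᵀ = [667, 282208]ᵀ.
Determinant 6·282722 − 674² = 1242056.
m = (667·282722 − 674·282208)/1242056 = -816309/621028; b = (6·282208 − 674·667)/1242056 = 621845/621028.

m = -1.31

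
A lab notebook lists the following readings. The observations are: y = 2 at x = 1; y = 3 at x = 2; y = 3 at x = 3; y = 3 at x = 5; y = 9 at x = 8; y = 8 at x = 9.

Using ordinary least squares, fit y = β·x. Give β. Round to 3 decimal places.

β = 0.957

Normal-equation sums: Σx·x = 184.
And Σx·y = 176.
β = 176/184 = 0.956522.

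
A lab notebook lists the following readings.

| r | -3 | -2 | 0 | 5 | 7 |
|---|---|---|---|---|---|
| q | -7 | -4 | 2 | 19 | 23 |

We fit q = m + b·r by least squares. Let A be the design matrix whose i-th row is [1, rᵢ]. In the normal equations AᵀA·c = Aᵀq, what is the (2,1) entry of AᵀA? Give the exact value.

Row 2 ↔ basis r, column 1 ↔ basis 1, so (AᵀA)_{2,1} = Σᵢ r = (-3)·(1) + (-2)·(1) + (0)·(1) + (5)·(1) + (7)·(1) = 7.

7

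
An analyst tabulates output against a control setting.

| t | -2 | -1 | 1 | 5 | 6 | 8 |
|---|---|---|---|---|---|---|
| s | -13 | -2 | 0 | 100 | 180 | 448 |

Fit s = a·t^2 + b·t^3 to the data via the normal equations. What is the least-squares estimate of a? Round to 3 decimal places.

a = -1.030

The normal equations are: 6035·a + 43637·b = 37598;  43637·a + 324491·b = 280862.
(Σt^2·t^2 = 6035, Σt^2·t^3 = 43637, Σt^3·t^3 = 324491, Σt^2·s = 37598, Σt^3·s = 280862.)
Eliminating b: 324491·(row 1) − 43637·(row 2) gives 54115416·a = 324491·37598 − 43637·280862 = -55762476, so a = -4646873/4509618.
Then b = (280862 − 43637·(-4646873/4509618))/324491 = 4528187/4509618.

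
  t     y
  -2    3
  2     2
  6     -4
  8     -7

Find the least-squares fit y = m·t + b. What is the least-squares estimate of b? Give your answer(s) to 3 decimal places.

b = 2.119

With design matrix M, MᵀM = [[108, 14]; [14, 4]] and Mᵀy = [-82, -6]ᵀ.
Δ = 108·4 − 14² = 236.
m = ((-82)·4 − 14·(-6))/236 = -61/59; b = (108·(-6) − 14·(-82))/236 = 125/59.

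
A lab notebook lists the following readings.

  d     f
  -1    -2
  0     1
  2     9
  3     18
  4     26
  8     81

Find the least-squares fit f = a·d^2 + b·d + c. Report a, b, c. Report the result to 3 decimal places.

a = 0.894, b = 2.924, c = 0.364

From the data, Σd^2·d^2 = 4450, Σd^2·d = 610, Σd^2 = 94, Σd·d = 94, Σd = 16, Σ1 = 6.
Moment sums: Σd^2·f = 5796, Σd·f = 826, Σf = 133.
Normal equations: [[4450, 610, 94]; [610, 94, 16]; [94, 16, 6]]·[a, b, c]ᵀ = [5796, 826, 133]ᵀ.
Row-reducing yields a = 59/66, b = 193/66, c = 4/11.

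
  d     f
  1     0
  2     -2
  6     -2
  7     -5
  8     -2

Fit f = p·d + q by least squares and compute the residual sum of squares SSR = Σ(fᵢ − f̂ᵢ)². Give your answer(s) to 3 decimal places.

Compute the Gram sums: Σd·d = 154, Σd = 24, Σ1 = 5.
Right-hand side: Σd·f = -67, Σf = -11.
Normal equations: [[154, 24]; [24, 5]]·[p, q]ᵀ = [-67, -11]ᵀ.
Δ = 154·5 − 24² = 194.
p = ((-67)·5 − 24·(-11))/194 = -71/194; q = (154·(-11) − 24·(-67))/194 = -43/97.
Residuals: 157/194, -80/97, 62/97, -387/194, 133/97; SSR = 1475/194.

SSR = 7.603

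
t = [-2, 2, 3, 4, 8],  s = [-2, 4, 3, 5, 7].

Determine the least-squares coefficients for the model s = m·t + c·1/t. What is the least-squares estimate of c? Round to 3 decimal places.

Entries of AᵀA: Σt·t = 97, Σt·1/t = 5, Σ1/t·1/t = 397/576.
For Aᵀs: Σt·s = 97, Σ1/t·s = 49/8.
AᵀA·[m, c]ᵀ = Aᵀs becomes [[97, 5]; [5, 397/576]]·[m, c]ᵀ = [97, 49/8]ᵀ.
Eliminating c: (397/576)·(row 1) − 5·(row 2) gives (24109/576)·m = (397/576)·97 − 5·(49/8) = 20869/576, so m = 20869/24109.
Then c = ((49/8) − 5·(20869/24109))/(397/576) = 62856/24109.

c = 2.607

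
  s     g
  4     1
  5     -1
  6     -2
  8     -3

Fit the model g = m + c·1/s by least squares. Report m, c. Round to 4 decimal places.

Compute the Gram sums: Σ1 = 4, Σ1/s = 89/120, Σ1/s·1/s = 2101/14400.
Right-hand side: Σg = -5, Σ1/s·g = -79/120.
Normal equations: [[4, 89/120]; [89/120, 2101/14400]]·[m, c]ᵀ = [-5, -79/120]ᵀ.
Eliminating c: (2101/14400)·(row 1) − (89/120)·(row 2) gives (161/4800)·m = (2101/14400)·(-5) − (89/120)·(-79/120) = -193/800, so m = -1158/161.
Then c = ((-79/120) − (89/120)·(-1158/161))/(2101/14400) = 5160/161.

m = -7.1925, c = 32.0497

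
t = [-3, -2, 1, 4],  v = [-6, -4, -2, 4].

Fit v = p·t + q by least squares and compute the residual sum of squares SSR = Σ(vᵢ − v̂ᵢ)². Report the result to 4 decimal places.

SSR = 2.6667

Entries of XᵀX: Σt·t = 30, Σt = 0, Σ1 = 4.
And Σt·v = 40, Σv = -8.
Normal equations: [[30, 0]; [0, 4]]·[p, q]ᵀ = [40, -8]ᵀ.
Determinant 30·4 − 0² = 120.
p = (40·4 − 0·(-8))/120 = 4/3; q = (30·(-8) − 0·40)/120 = -2.
Residuals: 0, 2/3, -4/3, 2/3; SSR = 8/3.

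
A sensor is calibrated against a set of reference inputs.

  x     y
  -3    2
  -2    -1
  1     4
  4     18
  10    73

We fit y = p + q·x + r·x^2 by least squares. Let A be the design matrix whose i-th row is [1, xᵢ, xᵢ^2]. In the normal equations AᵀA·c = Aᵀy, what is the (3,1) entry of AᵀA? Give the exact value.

130

Row 3 ↔ basis x^2, column 1 ↔ basis 1, so (AᵀA)_{3,1} = Σᵢ x^2 = (9)·(1) + (4)·(1) + (1)·(1) + (16)·(1) + (100)·(1) = 130.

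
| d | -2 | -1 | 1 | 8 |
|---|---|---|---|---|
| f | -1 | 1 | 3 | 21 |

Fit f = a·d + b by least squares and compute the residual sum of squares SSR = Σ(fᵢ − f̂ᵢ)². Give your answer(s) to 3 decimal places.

SSR = 4.787

Normal-equation sums: Σd·d = 70, Σd = 6, Σ1 = 4.
Right-hand side: Σd·f = 172, Σf = 24.
So XᵀX·[a, b]ᵀ = Xᵀf: [[70, 6]; [6, 4]]·[a, b]ᵀ = [172, 24]ᵀ.
Δ = 70·4 − 6² = 244.
a = (172·4 − 6·24)/244 = 136/61; b = (70·24 − 6·172)/244 = 162/61.
Residuals: 49/61, 35/61, -115/61, 31/61; SSR = 292/61.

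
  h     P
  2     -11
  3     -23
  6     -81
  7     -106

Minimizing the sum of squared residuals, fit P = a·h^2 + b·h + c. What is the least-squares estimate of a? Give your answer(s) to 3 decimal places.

From the data, Σh^2·h^2 = 3794, Σh^2·h = 594, Σh^2 = 98, Σh·h = 98, Σh = 18, Σ1 = 4.
Moment sums: Σh^2·P = -8361, Σh·P = -1319, ΣP = -221.
Normal equations: [[3794, 594, 98]; [594, 98, 18]; [98, 18, 4]]·[a, b, c]ᵀ = [-8361, -1319, -221]ᵀ.
Row-reducing yields a = -13/8, b = -607/136, c = 79/17.

a = -1.625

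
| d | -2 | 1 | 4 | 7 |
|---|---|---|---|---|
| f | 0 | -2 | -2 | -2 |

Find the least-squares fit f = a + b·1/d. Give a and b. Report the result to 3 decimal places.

Sums needed: Σ1 = 4, Σ1/d = 25/28, Σ1/d·1/d = 1045/784.
Right-hand side: Σf = -6, Σ1/d·f = -39/14.
Δ = 4·(1045/784) − (25/28)² = 3555/784.
a = ((-6)·(1045/784) − (25/28)·(-39/14))/(3555/784) = -96/79; b = (4·(-39/14) − (25/28)·(-6))/(3555/784) = -504/395.

a = -1.215, b = -1.276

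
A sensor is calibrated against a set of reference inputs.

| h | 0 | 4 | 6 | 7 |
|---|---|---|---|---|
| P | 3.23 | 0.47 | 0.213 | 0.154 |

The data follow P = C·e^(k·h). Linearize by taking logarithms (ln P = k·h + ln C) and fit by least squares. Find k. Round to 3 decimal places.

k = -0.440

With ln Pᵢ as the transformed response and hᵢ as the regressor:
XᵀX = [[101.0000, 17.0000]; [17.0000, 4]], rhs = [-25.3945, -2.9998]ᵀ  (here Σh = 17.0000, Σ(h)² = 101.0000, Σln P = -2.9998, Σh·ln P = -25.3945).
Δ = 101.0000·4 − (17.0000)² = 115.0000; k = (-25.3945·4 − 17.0000·-2.9998)/115.0000 = -0.43984, ln C = (101.0000·-2.9998 − 17.0000·-25.3945)/115.0000 = 1.11936.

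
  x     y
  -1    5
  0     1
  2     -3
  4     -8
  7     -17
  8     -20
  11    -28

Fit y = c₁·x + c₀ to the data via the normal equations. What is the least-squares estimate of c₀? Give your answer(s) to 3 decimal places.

c₀ = 2.039

From the data, Σx·x = 255, Σx = 31, Σ1 = 7.
Moment sums: Σx·y = -630, Σy = -70.
Eliminating c₀: 7·(row 1) − 31·(row 2) gives 824·c₁ = 7·(-630) − 31·(-70) = -2240, so c₁ = -280/103.
Then c₀ = ((-70) − 31·(-280/103))/7 = 210/103.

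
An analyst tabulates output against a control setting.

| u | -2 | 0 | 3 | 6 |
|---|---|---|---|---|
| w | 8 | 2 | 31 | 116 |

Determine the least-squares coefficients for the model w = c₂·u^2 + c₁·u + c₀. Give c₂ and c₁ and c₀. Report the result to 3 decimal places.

Sums needed: Σu^2·u^2 = 1393, Σu^2·u = 235, Σu^2 = 49, Σu·u = 49, Σu = 7, Σ1 = 4.
Moment sums: Σu^2·w = 4487, Σu·w = 773, Σw = 157.
Inverting the 3×3 Gram matrix, [c₂, c₁, c₀]ᵀ = [1103/381, 686/381, 242/381]ᵀ.

c₂ = 2.895, c₁ = 1.801, c₀ = 0.635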